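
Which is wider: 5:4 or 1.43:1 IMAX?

1.43:1 IMAX

5:4 = 1.25 and 1.43; 1.43 > 1.25.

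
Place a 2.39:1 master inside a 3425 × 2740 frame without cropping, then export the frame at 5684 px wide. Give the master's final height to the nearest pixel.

2378 px

At 3425×2740 the master is width-limited, so height = 3425 / 2.390 ≈ 1433.05 px.
Scaling 3425 → 5684 is ×1.6596, so the height becomes 1433.05 × 1.6596 ≈ 2378.24 px.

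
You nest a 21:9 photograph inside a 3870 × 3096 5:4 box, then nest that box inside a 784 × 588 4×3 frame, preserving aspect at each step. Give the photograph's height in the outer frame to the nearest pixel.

315 px

Inside the 3870×3096 canvas the photograph is width-limited at 3870.00 × 1658.57.
Second fit — the 5:4 canvas into 784×588 spans the height: 735.00 × 588.00 (×0.1899 from 3870×3096).
So the photograph's height is 1658.57 × 0.1899 ≈ 315.00.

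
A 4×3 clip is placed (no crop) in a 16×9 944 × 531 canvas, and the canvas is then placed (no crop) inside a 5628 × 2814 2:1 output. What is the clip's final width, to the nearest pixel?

3752 px

Inside the 944×531 canvas the clip is height-limited at 708.00 × 531.00.
Second fit — the 16×9 canvas into 5628×2814 spans the height: 5002.67 × 2814.00 (×5.2994 from 944×531).
The clip scales with it: width 708.00 × 5.2994 ≈ 3752.00.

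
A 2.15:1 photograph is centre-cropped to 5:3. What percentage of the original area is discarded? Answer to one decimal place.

22.5%

The height stays; only width is cut (since 5:3 is narrower than 2.15:1).
(1.667)/(2.150) ≈ 0.775 of the area survives, leaving 22.48% discarded.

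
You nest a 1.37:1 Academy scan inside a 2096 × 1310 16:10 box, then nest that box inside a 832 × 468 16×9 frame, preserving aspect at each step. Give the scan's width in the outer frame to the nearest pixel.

First fit — 1.37:1 Academy into 2096×1310 spans the height: 1794.70 × 1310.00.
16:10 in 832×468: fills the height, so the intermediate becomes 748.80 × 468.00 — a scale of ×0.3573.
The scan scales with it: width 1794.70 × 0.3573 ≈ 641.16.

641 px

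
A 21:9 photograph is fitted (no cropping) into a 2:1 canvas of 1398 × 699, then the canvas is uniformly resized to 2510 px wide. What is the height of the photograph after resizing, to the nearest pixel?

1076 px

Fitted into 1398×699, the photograph spans the width; its height is 1398 × 9/21 ≈ 599.14 px.
Scaling 1398 → 2510 is ×1.7954, so the height becomes 599.14 × 1.7954 ≈ 1075.71 px.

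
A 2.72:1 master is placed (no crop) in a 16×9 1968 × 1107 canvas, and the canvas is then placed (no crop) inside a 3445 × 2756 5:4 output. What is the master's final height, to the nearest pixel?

1267 px

2.72:1 in 1968×1107: fills the width, so the master is 1968.00 × 723.53.
16×9 in 3445×2756: fills the width, so the intermediate becomes 3445.00 × 1937.81 — a scale of ×1.7505.
So the master's height is 723.53 × 1.7505 ≈ 1266.54.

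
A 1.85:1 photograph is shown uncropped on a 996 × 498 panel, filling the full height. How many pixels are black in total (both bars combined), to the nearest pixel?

Content width = 498 × 1.850 ≈ 921.3000 px.
Black = 996 − 921.3000 = 74.7000 px.
Across the 498-px span: 74.7000 × 498 ≈ 37201 px.

37201 pixels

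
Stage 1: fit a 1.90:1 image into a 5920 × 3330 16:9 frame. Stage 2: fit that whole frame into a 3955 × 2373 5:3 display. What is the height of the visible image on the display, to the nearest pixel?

2082 px

Inside the 5920×3330 canvas the image is width-limited at 5920.00 × 3115.79.
16:9 in 3955×2373: fills the width, so the intermediate becomes 3955.00 × 2224.69 — a scale of ×0.6681.
So the image's height is 3115.79 × 0.6681 ≈ 2081.58.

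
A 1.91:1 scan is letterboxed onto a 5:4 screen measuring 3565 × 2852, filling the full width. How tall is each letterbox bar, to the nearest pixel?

493 px

Content height = 3565 / 1.910 ≈ 1866.49 px.
2852 − 1866.49 = 985.51 px of bars (492.75 each).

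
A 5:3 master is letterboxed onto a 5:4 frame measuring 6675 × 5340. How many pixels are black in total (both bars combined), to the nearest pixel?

5:3 (1.667) > 5:4 (1.250), so the master fills the width.
That makes the image 4005.0000 px tall (6675 × 3/5).
Leftover height: 5340 − 4005.0000 = 1335.0000 px.
Bar area = 1335.0000 × 6675 ≈ 8911125 px.

8911125 pixels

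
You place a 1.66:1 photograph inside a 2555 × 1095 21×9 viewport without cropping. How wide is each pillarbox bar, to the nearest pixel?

369 px

1.66:1 (1.660) < 21×9 (2.333), so the photograph fills the height.
Content width = 1095 × 1.660 ≈ 1817.70 px.
2555 − 1817.70 = 737.30 px of bars (368.65 each).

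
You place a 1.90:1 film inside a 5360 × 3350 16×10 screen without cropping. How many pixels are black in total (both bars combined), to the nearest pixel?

1.90:1 (1.900) > 16×10 (1.600), so the film fills the width.
Content height = 5360 / 1.900 ≈ 2821.0526 px.
Leftover height: 3350 − 2821.0526 = 528.9474 px.
That's 528.9474 × 5360 ≈ 2835158 black pixels.

2835158 pixels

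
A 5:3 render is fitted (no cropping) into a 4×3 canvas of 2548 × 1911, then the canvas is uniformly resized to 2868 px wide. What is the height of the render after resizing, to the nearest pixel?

1721 px

At 2548×1911 the render is width-limited, so height = 2548 × 3/5 ≈ 1528.80 px.
Scaling 2548 → 2868 is ×1.1256, so the height becomes 1528.80 × 1.1256 ≈ 1720.80 px.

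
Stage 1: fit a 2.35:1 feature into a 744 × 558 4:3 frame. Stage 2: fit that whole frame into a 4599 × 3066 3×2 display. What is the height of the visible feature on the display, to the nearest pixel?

2.35:1 in 744×558: fills the width, so the feature is 744.00 × 316.60.
4:3 in 4599×3066: fills the height, so the intermediate becomes 4088.00 × 3066.00 — a scale of ×5.4946.
Applying the same ×5.4946: 316.60 → 1739.57.

1740 px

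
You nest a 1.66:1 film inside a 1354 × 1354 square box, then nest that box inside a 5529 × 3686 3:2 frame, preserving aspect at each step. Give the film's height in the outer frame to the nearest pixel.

First fit — 1.66:1 into 1354×1354 spans the width: 1354.00 × 815.66.
Second fit — the square canvas into 5529×3686 spans the height: 3686.00 × 3686.00 (×2.7223 from 1354×1354).
The film scales with it: height 815.66 × 2.7223 ≈ 2220.48.

2220 px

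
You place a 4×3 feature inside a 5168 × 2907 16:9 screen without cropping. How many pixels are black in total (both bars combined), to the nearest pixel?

3755844 pixels

Since 1.333 < 1.778, the feature is height-limited.
The feature is 2907 × 4/3 ≈ 3876.0000 px wide.
Black = 5168 − 3876.0000 = 1292.0000 px.
That's 1292.0000 × 2907 ≈ 3755844 black pixels.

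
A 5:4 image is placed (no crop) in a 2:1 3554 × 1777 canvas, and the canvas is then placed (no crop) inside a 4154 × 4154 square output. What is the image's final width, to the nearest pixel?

Inside the 3554×1777 canvas the image is height-limited at 2221.25 × 1777.00.
2:1 in 4154×4154: fills the width, so the intermediate becomes 4154.00 × 2077.00 — a scale of ×1.1688.
Applying the same ×1.1688: 2221.25 → 2596.25.

2596 px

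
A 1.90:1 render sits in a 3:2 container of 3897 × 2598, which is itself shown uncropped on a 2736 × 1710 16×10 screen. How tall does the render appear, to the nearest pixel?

Inside the 3897×2598 canvas the render is width-limited at 3897.00 × 2051.05.
The 3:2 canvas is height-limited in 2736×1710, giving 2565.00 × 1710.00; scale factor 0.6582.
Applying the same ×0.6582: 2051.05 → 1350.00.

1350 px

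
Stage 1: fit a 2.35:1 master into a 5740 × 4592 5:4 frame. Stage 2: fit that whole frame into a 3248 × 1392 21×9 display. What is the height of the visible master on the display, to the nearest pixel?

740 px

Inside the 5740×4592 canvas the master is width-limited at 5740.00 × 2442.55.
Second fit — the 5:4 canvas into 3248×1392 spans the height: 1740.00 × 1392.00 (×0.3031 from 5740×4592).
So the master's height is 2442.55 × 0.3031 ≈ 740.43.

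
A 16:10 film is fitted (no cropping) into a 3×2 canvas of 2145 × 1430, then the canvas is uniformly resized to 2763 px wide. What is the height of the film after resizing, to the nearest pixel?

1727 px

At 2145×1430 the film is width-limited, so height = 2145 × 10/16 ≈ 1340.62 px.
Resizing to 2763 px wide multiplies everything by 1.2881: 1340.62 → 1726.88 px.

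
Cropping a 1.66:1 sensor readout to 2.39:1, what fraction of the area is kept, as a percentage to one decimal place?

The width stays; only height is cut (since 2.39:1 is wider than 1.66:1).
Area ratio = (1.660)/(2.390) = 69.46% retained.

69.5%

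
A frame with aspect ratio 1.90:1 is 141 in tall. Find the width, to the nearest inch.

141 × 1.900 = 267.90.

268 in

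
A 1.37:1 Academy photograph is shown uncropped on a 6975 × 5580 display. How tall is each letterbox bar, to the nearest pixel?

244 px

Since 1.370 > 1.250, the photograph is width-limited.
That makes the image 5091.24 px tall (6975 / 1.370).
Black = 5580 − 5091.24 = 488.76 px, or 244.38 per bar.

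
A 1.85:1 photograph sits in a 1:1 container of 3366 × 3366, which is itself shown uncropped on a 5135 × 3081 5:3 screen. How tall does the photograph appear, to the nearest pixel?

1665 px

Inside the 3366×3366 canvas the photograph is width-limited at 3366.00 × 1819.46.
The 1:1 canvas is height-limited in 5135×3081, giving 3081.00 × 3081.00; scale factor 0.9153.
Applying the same ×0.9153: 1819.46 → 1665.41.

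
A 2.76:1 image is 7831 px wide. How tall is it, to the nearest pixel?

At 2.76:1, 7831 / 2.760 ≈ 2837.32.

2837 px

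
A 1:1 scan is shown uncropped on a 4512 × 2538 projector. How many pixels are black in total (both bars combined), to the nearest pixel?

Since 1.000 < 1.778, the scan is height-limited.
Content width = 2538 × 1/1 ≈ 2538.0000 px.
Leftover width: 4512 − 2538.0000 = 1974.0000 px.
Across the 2538-px span: 1974.0000 × 2538 ≈ 5010012 px.

5010012 pixels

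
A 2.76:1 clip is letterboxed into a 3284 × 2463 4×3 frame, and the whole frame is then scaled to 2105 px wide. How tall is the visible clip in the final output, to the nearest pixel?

763 px

At 3284×2463 the clip is width-limited, so height = 3284 / 2.760 ≈ 1189.86 px.
The frame scales by 2105/3284 = 0.6410; 1189.86 × 0.6410 ≈ 762.68 px.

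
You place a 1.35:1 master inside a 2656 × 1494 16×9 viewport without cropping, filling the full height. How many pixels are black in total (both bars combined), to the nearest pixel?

954815 pixels

The master is 1494 × 1.350 ≈ 2016.9000 px wide.
Black = 2656 − 2016.9000 = 639.1000 px.
Across the 1494-px span: 639.1000 × 1494 ≈ 954815 px.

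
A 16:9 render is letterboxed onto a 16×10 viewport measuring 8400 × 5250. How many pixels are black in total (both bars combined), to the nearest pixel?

4410000 pixels

Since 1.778 > 1.600, the render is width-limited.
Content height = 8400 × 9/16 ≈ 4725.0000 px.
5250 − 4725.0000 = 525.0000 px of bars.
That's 525.0000 × 8400 ≈ 4410000 black pixels.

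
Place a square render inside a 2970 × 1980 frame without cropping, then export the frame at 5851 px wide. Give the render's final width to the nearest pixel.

In the 2970×1980 frame the render fills the height: width = 1980 × 1/1 ≈ 1980.00 px.
Resizing to 5851 px wide multiplies everything by 1.9700: 1980.00 → 3900.67 px.

3901 px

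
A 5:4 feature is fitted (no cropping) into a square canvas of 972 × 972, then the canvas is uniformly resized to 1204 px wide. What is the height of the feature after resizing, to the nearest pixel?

963 px

Fitted into 972×972, the feature spans the width; its height is 972 × 4/5 ≈ 777.60 px.
Resizing to 1204 px wide multiplies everything by 1.2387: 777.60 → 963.20 px.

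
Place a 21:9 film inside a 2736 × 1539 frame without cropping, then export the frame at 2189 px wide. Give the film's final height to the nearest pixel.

Fitted into 2736×1539, the film spans the width; its height is 2736 × 9/21 ≈ 1172.57 px.
Resizing to 2189 px wide multiplies everything by 0.8001: 1172.57 → 938.14 px.

938 px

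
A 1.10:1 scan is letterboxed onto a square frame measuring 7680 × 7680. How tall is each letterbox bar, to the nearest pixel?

1.10:1 (1.100) > square (1.000), so the scan fills the width.
That makes the image 6981.82 px tall (7680 / 1.100).
7680 − 6981.82 = 698.18 px of bars (349.09 each).

349 px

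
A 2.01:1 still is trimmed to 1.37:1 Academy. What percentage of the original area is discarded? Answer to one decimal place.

Going from 2.01:1 to 1.37:1 Academy means cutting width while keeping height.
(1.370)/(2.010) ≈ 0.682 of the area survives, leaving 31.84% discarded.

31.8%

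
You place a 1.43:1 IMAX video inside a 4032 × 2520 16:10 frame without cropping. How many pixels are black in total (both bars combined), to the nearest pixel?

1.43:1 IMAX (1.430) < 16:10 (1.600), so the video fills the height.
That makes the image 3603.6000 px wide (2520 × 1.430).
Black = 4032 − 3603.6000 = 428.4000 px.
That's 428.4000 × 2520 ≈ 1079568 black pixels.

1079568 pixels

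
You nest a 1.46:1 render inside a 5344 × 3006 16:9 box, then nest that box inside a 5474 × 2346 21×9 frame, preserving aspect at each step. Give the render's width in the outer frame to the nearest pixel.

3425 px

First fit — 1.46:1 into 5344×3006 spans the height: 4388.76 × 3006.00.
Second fit — the 16:9 canvas into 5474×2346 spans the height: 4170.67 × 2346.00 (×0.7804 from 5344×3006).
The render scales with it: width 4388.76 × 0.7804 ≈ 3425.16.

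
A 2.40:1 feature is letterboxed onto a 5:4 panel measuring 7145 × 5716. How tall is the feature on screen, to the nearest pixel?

2.40:1 (2.400) > 5:4 (1.250), so the feature fills the width.
The feature is 7145 / 2.400 ≈ 2977.08 px tall.

2977 px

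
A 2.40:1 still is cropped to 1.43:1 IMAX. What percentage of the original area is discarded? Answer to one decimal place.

Going from 2.40:1 to 1.43:1 IMAX means cutting width while keeping height.
(1.430)/(2.400) ≈ 0.596 of the area survives, leaving 40.42% discarded.

40.4%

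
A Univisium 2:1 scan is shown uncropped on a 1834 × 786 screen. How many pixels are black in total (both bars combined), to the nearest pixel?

Univisium 2:1 is narrower than 21:9, so it spans the full height.
That makes the image 1572.0000 px wide (786 × 2/1).
Black = 1834 − 1572.0000 = 262.0000 px.
Across the 786-px span: 262.0000 × 786 ≈ 205932 px.

205932 pixels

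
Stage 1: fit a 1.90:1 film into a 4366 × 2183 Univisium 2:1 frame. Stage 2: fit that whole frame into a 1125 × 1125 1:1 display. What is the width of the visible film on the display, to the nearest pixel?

1.90:1 in 4366×2183: fills the height, so the film is 4147.70 × 2183.00.
The Univisium 2:1 canvas is width-limited in 1125×1125, giving 1125.00 × 562.50; scale factor 0.2577.
The film scales with it: width 4147.70 × 0.2577 ≈ 1068.75.

1069 px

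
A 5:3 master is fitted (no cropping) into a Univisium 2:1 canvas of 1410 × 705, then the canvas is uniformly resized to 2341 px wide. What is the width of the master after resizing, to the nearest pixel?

1951 px

In the 1410×705 frame the master fills the height: width = 705 × 5/3 ≈ 1175.00 px.
Resizing to 2341 px wide multiplies everything by 1.6603: 1175.00 → 1950.83 px.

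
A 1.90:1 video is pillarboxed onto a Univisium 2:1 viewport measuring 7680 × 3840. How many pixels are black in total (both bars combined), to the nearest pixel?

1.90:1 is narrower than Univisium 2:1, so it spans the full height.
That makes the image 7296.0000 px wide (3840 × 1.900).
Black = 7680 − 7296.0000 = 384.0000 px.
Across the 3840-px span: 384.0000 × 3840 ≈ 1474560 px.

1474560 pixels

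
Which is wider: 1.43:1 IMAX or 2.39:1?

1.43 and 2.39; 2.39 > 1.43.

2.39:1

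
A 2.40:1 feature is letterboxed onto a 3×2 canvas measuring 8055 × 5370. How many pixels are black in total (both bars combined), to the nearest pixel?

16220756 pixels

2.40:1 is wider than 3×2, so it spans the full width.
The feature is 8055 / 2.400 ≈ 3356.2500 px tall.
5370 − 3356.2500 = 2013.7500 px of bars.
That's 2013.7500 × 8055 ≈ 16220756 black pixels.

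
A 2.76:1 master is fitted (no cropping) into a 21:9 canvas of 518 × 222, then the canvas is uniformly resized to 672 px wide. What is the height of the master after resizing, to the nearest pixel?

At 518×222 the master is width-limited, so height = 518 / 2.760 ≈ 187.68 px.
The frame scales by 672/518 = 1.2973; 187.68 × 1.2973 ≈ 243.48 px.

243 px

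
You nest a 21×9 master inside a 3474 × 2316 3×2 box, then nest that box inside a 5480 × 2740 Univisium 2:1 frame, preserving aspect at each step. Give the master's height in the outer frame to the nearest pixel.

21×9 in 3474×2316: fills the width, so the master is 3474.00 × 1488.86.
3×2 in 5480×2740: fills the height, so the intermediate becomes 4110.00 × 2740.00 — a scale of ×1.1831.
Applying the same ×1.1831: 1488.86 → 1761.43.

1761 px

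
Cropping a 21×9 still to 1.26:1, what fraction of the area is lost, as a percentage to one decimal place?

46.0%

1.26:1 is narrower than 21×9, so the crop keeps the full height and trims the width.
(1.260)/(2.333) ≈ 0.540 of the area survives, leaving 46.00% discarded.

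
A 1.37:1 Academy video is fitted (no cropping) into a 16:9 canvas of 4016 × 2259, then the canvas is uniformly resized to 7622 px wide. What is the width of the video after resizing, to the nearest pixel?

At 4016×2259 the video is height-limited, so width = 2259 × 1.370 ≈ 3094.83 px.
Scaling 4016 → 7622 is ×1.8979, so the width becomes 3094.83 × 1.8979 ≈ 5873.70 px.

5874 px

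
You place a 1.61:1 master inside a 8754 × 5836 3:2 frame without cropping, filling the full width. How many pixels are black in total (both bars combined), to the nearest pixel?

The master is 8754 / 1.610 ≈ 5437.2671 px tall.
Black = 5836 − 5437.2671 = 398.7329 px.
Across the 8754-px span: 398.7329 × 8754 ≈ 3490508 px.

3490508 pixels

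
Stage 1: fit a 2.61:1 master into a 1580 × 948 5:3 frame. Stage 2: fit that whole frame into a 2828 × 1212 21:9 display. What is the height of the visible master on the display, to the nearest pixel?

774 px

Inside the 1580×948 canvas the master is width-limited at 1580.00 × 605.36.
The 5:3 canvas is height-limited in 2828×1212, giving 2020.00 × 1212.00; scale factor 1.2785.
The master scales with it: height 605.36 × 1.2785 ≈ 773.95.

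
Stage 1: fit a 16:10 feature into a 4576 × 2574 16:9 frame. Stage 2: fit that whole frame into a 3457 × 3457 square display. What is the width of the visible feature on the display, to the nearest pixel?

First fit — 16:10 into 4576×2574 spans the height: 4118.40 × 2574.00.
Second fit — the 16:9 canvas into 3457×3457 spans the width: 3457.00 × 1944.56 (×0.7555 from 4576×2574).
Applying the same ×0.7555: 4118.40 → 3111.30.

3111 px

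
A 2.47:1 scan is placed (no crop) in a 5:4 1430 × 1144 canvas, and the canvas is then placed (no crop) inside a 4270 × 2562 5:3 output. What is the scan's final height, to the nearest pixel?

Inside the 1430×1144 canvas the scan is width-limited at 1430.00 × 578.95.
Second fit — the 5:4 canvas into 4270×2562 spans the height: 3202.50 × 2562.00 (×2.2395 from 1430×1144).
Applying the same ×2.2395: 578.95 → 1296.56.

1297 px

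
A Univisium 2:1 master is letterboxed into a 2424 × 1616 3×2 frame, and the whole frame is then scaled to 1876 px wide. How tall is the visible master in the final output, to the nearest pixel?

Fitted into 2424×1616, the master spans the width; its height is 2424 × 1/2 ≈ 1212.00 px.
Resizing to 1876 px wide multiplies everything by 0.7739: 1212.00 → 938.00 px.

938 px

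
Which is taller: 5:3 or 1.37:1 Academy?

1.37:1 Academy

5:3 = 1.667 and 1.37; 1.667 > 1.37. The smaller width-to-height ratio is the taller frame.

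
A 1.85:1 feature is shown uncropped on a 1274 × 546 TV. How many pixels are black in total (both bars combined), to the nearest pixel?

144089 pixels

1.85:1 (1.850) < 21:9 (2.333), so the feature fills the height.
That makes the image 1010.1000 px wide (546 × 1.850).
Leftover width: 1274 − 1010.1000 = 263.9000 px.
Bar area = 263.9000 × 546 ≈ 144089 px.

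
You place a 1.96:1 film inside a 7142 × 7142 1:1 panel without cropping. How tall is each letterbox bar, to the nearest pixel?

1749 px

1.96:1 is wider than 1:1, so it spans the full width.
The film is 7142 / 1.960 ≈ 3643.88 px tall.
7142 − 3643.88 = 3498.12 px of bars (1749.06 each).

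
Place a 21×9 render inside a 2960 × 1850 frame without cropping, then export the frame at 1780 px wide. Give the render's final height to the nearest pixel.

At 2960×1850 the render is width-limited, so height = 2960 × 9/21 ≈ 1268.57 px.
Scaling 2960 → 1780 is ×0.6014, so the height becomes 1268.57 × 0.6014 ≈ 762.86 px.

763 px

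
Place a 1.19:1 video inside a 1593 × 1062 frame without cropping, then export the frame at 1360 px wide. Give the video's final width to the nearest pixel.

At 1593×1062 the video is height-limited, so width = 1062 × 1.190 ≈ 1263.78 px.
Resizing to 1360 px wide multiplies everything by 0.8537: 1263.78 → 1078.93 px.

1079 px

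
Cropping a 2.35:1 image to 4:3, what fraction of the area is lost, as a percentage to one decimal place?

Going from 2.35:1 to 4:3 means cutting width while keeping height.
Area ratio = (1.333)/(2.350) = 56.74%; the remaining 43.26% is cropped out.

43.3%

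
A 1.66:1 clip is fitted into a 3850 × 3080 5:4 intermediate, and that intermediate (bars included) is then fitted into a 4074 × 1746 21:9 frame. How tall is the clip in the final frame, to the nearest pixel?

Inside the 3850×3080 canvas the clip is width-limited at 3850.00 × 2319.28.
The 5:4 canvas is height-limited in 4074×1746, giving 2182.50 × 1746.00; scale factor 0.5669.
So the clip's height is 2319.28 × 0.5669 ≈ 1314.76.

1315 px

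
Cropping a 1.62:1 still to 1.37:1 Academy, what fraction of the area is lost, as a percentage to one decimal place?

Going from 1.62:1 to 1.37:1 Academy means cutting width while keeping height.
Area ratio = (1.370)/(1.620) = 84.57%; the remaining 15.43% is cropped out.

15.4%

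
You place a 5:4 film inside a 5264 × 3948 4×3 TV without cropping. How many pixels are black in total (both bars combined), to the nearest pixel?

5:4 (1.250) < 4×3 (1.333), so the film fills the height.
Content width = 3948 × 5/4 ≈ 4935.0000 px.
Leftover width: 5264 − 4935.0000 = 329.0000 px.
Bar area = 329.0000 × 3948 ≈ 1298892 px.

1298892 pixels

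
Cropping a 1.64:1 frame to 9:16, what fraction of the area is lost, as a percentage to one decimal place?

9:16 is narrower than 1.64:1, so the crop keeps the full height and trims the width.
(0.562)/(1.640) ≈ 0.343 of the area survives, leaving 65.70% discarded.

65.7%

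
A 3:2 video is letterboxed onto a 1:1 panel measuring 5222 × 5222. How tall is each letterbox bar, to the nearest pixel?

870 px

Since 1.500 > 1.000, the video is width-limited.
The video is 5222 × 2/3 ≈ 3481.33 px tall.
5222 − 3481.33 = 1740.67 px of bars (870.33 each).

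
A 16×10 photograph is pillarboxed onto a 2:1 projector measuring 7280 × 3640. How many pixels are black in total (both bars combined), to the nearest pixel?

5299840 pixels

16×10 (1.600) < 2:1 (2.000), so the photograph fills the height.
Content width = 3640 × 16/10 ≈ 5824.0000 px.
Leftover width: 7280 − 5824.0000 = 1456.0000 px.
That's 1456.0000 × 3640 ≈ 5299840 black pixels.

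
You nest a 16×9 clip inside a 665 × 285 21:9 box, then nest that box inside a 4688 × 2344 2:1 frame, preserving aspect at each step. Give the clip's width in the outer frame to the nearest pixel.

Inside the 665×285 canvas the clip is height-limited at 506.67 × 285.00.
21:9 in 4688×2344: fills the width, so the intermediate becomes 4688.00 × 2009.14 — a scale of ×7.0496.
So the clip's width is 506.67 × 7.0496 ≈ 3571.81.

3572 px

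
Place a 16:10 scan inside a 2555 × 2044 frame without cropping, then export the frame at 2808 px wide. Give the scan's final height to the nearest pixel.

At 2555×2044 the scan is width-limited, so height = 2555 × 10/16 ≈ 1596.88 px.
The frame scales by 2808/2555 = 1.0990; 1596.88 × 1.0990 ≈ 1755.00 px.

1755 px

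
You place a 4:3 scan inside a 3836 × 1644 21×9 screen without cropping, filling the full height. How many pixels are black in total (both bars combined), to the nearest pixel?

2702736 pixels

Content width = 1644 × 4/3 ≈ 2192.0000 px.
3836 − 2192.0000 = 1644.0000 px of bars.
Across the 1644-px span: 1644.0000 × 1644 ≈ 2702736 px.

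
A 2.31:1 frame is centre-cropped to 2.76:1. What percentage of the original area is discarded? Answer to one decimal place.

Going from 2.31:1 to 2.76:1 means cutting height while keeping width.
Area ratio = (2.310)/(2.760) = 83.70%; the remaining 16.30% is cropped out.

16.3%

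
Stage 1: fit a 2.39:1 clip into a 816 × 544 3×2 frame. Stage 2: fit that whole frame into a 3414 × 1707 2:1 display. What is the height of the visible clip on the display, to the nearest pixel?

First fit — 2.39:1 into 816×544 spans the width: 816.00 × 341.42.
3×2 in 3414×1707: fills the height, so the intermediate becomes 2560.50 × 1707.00 — a scale of ×3.1379.
So the clip's height is 341.42 × 3.1379 ≈ 1071.34.

1071 px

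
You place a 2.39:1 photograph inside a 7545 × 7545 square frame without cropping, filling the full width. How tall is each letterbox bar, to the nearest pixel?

Content height = 7545 / 2.390 ≈ 3156.90 px.
Leftover height: 7545 − 3156.90 = 4388.10 px → 2194.05 each side.

2194 px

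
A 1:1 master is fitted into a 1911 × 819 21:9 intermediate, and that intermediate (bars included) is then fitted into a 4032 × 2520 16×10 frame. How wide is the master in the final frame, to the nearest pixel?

1728 px

First fit — 1:1 into 1911×819 spans the height: 819.00 × 819.00.
The 21:9 canvas is width-limited in 4032×2520, giving 4032.00 × 1728.00; scale factor 2.1099.
So the master's width is 819.00 × 2.1099 ≈ 1728.00.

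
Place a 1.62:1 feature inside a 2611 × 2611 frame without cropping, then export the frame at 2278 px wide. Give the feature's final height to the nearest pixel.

1406 px

In the 2611×2611 frame the feature fills the width: height = 2611 / 1.620 ≈ 1611.73 px.
The frame scales by 2278/2611 = 0.8725; 1611.73 × 0.8725 ≈ 1406.17 px.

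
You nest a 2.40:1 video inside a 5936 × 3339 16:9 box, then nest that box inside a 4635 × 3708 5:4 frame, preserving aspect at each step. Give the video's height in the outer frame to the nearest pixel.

1931 px

Inside the 5936×3339 canvas the video is width-limited at 5936.00 × 2473.33.
Second fit — the 16:9 canvas into 4635×3708 spans the width: 4635.00 × 2607.19 (×0.7808 from 5936×3339).
The video scales with it: height 2473.33 × 0.7808 ≈ 1931.25.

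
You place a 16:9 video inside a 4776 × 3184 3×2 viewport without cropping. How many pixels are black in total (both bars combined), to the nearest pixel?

16:9 is wider than 3×2, so it spans the full width.
That makes the image 2686.5000 px tall (4776 × 9/16).
Black = 3184 − 2686.5000 = 497.5000 px.
That's 497.5000 × 4776 ≈ 2376060 black pixels.

2376060 pixels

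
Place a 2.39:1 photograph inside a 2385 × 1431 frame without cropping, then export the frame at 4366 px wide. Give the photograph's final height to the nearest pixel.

At 2385×1431 the photograph is width-limited, so height = 2385 / 2.390 ≈ 997.91 px.
Resizing to 4366 px wide multiplies everything by 1.8306: 997.91 → 1826.78 px.

1827 px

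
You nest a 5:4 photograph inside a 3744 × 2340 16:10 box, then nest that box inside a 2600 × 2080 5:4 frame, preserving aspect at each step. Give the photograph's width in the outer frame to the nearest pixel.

First fit — 5:4 into 3744×2340 spans the height: 2925.00 × 2340.00.
The 16:10 canvas is width-limited in 2600×2080, giving 2600.00 × 1625.00; scale factor 0.6944.
Applying the same ×0.6944: 2925.00 → 2031.25.

2031 px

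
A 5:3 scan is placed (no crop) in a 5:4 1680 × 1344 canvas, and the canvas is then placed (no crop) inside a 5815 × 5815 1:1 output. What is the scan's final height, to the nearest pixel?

3489 px

Inside the 1680×1344 canvas the scan is width-limited at 1680.00 × 1008.00.
The 5:4 canvas is width-limited in 5815×5815, giving 5815.00 × 4652.00; scale factor 3.4613.
So the scan's height is 1008.00 × 3.4613 ≈ 3489.00.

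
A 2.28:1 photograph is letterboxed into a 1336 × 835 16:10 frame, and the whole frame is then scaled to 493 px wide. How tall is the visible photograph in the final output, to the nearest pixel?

In the 1336×835 frame the photograph fills the width: height = 1336 / 2.280 ≈ 585.96 px.
Scaling 1336 → 493 is ×0.3690, so the height becomes 585.96 × 0.3690 ≈ 216.23 px.

216 px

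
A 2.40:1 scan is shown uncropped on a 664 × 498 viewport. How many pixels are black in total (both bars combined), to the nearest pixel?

146965 pixels

2.40:1 (2.400) > 4×3 (1.333), so the scan fills the width.
Content height = 664 / 2.400 ≈ 276.6667 px.
498 − 276.6667 = 221.3333 px of bars.
Bar area = 221.3333 × 664 ≈ 146965 px.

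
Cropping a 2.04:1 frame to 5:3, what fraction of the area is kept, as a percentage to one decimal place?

81.7%

Going from 2.04:1 to 5:3 means cutting width while keeping height.
Area ratio = (1.667)/(2.040) = 81.70% retained.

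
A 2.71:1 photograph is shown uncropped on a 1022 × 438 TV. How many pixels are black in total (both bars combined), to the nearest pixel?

62218 pixels

2.71:1 (2.710) > 21×9 (2.333), so the photograph fills the width.
That makes the image 377.1218 px tall (1022 / 2.710).
Black = 438 − 377.1218 = 60.8782 px.
Bar area = 60.8782 × 1022 ≈ 62218 px.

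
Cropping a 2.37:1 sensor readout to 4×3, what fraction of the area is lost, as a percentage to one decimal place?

4×3 is narrower than 2.37:1, so the crop keeps the full height and trims the width.
Fraction kept = (1.333)/(2.370) ≈ 56.26%, so 43.74% is lost.

43.7%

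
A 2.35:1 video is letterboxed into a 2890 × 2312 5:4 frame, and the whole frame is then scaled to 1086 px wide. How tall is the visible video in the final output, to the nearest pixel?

462 px

Fitted into 2890×2312, the video spans the width; its height is 2890 / 2.350 ≈ 1229.79 px.
Scaling 2890 → 1086 is ×0.3758, so the height becomes 1229.79 × 0.3758 ≈ 462.13 px.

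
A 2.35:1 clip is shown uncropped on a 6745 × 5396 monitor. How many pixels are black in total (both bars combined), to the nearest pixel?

2.35:1 is wider than 5:4, so it spans the full width.
Content height = 6745 / 2.350 ≈ 2870.2128 px.
5396 − 2870.2128 = 2525.7872 px of bars.
Across the 6745-px span: 2525.7872 × 6745 ≈ 17036435 px.

17036435 pixels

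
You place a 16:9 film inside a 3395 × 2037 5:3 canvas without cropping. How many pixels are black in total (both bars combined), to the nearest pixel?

Since 1.778 > 1.667, the film is width-limited.
That makes the image 1909.6875 px tall (3395 × 9/16).
Black = 2037 − 1909.6875 = 127.3125 px.
That's 127.3125 × 3395 ≈ 432226 black pixels.

432226 pixels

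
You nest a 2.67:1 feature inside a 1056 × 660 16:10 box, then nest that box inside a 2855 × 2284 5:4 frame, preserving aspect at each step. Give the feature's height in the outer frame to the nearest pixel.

2.67:1 in 1056×660: fills the width, so the feature is 1056.00 × 395.51.
The 16:10 canvas is width-limited in 2855×2284, giving 2855.00 × 1784.38; scale factor 2.7036.
Applying the same ×2.7036: 395.51 → 1069.29.

1069 px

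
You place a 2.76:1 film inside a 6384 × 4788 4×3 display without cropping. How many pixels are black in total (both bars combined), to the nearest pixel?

2.76:1 (2.760) > 4×3 (1.333), so the film fills the width.
That makes the image 2313.0435 px tall (6384 / 2.760).
Black = 4788 − 2313.0435 = 2474.9565 px.
Across the 6384-px span: 2474.9565 × 6384 ≈ 15800122 px.

15800122 pixels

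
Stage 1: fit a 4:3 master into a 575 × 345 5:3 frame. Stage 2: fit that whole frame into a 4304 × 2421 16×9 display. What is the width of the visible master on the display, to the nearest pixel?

First fit — 4:3 into 575×345 spans the height: 460.00 × 345.00.
The 5:3 canvas is height-limited in 4304×2421, giving 4035.00 × 2421.00; scale factor 7.0174.
Applying the same ×7.0174: 460.00 → 3228.00.

3228 px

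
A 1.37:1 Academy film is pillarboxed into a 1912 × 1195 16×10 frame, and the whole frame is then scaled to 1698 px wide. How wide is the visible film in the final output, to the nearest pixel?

In the 1912×1195 frame the film fills the height: width = 1195 × 1.370 ≈ 1637.15 px.
Resizing to 1698 px wide multiplies everything by 0.8881: 1637.15 → 1453.91 px.

1454 px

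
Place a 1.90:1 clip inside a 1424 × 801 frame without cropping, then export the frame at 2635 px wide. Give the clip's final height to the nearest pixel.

Fitted into 1424×801, the clip spans the width; its height is 1424 / 1.900 ≈ 749.47 px.
Scaling 1424 → 2635 is ×1.8504, so the height becomes 749.47 × 1.8504 ≈ 1386.84 px.

1387 px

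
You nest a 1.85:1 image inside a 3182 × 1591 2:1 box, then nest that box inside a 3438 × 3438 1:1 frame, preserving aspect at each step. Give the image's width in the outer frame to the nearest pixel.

3180 px

1.85:1 in 3182×1591: fills the height, so the image is 2943.35 × 1591.00.
Second fit — the 2:1 canvas into 3438×3438 spans the width: 3438.00 × 1719.00 (×1.0805 from 3182×1591).
So the image's width is 2943.35 × 1.0805 ≈ 3180.15.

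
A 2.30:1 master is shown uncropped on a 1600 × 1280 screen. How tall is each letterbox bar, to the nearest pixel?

292 px

2.30:1 (2.300) > 5:4 (1.250), so the master fills the width.
The master is 1600 / 2.300 ≈ 695.65 px tall.
Black = 1280 − 695.65 = 584.35 px, or 292.17 per bar.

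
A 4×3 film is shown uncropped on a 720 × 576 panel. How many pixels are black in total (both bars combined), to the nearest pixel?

4×3 is wider than 5:4, so it spans the full width.
The film is 720 × 3/4 ≈ 540.0000 px tall.
Leftover height: 576 − 540.0000 = 36.0000 px.
Bar area = 36.0000 × 720 ≈ 25920 px.

25920 pixels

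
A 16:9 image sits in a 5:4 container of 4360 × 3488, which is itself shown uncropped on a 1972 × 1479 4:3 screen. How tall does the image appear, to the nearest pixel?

First fit — 16:9 into 4360×3488 spans the width: 4360.00 × 2452.50.
5:4 in 1972×1479: fills the height, so the intermediate becomes 1848.75 × 1479.00 — a scale of ×0.4240.
So the image's height is 2452.50 × 0.4240 ≈ 1039.92.

1040 px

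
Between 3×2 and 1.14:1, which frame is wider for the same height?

3×2 = 1.5 and 1.14; 1.5 > 1.14.

3×2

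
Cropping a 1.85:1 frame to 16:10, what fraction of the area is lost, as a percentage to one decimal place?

16:10 is narrower than 1.85:1, so the crop keeps the full height and trims the width.
Fraction kept = (1.600)/(1.850) ≈ 86.49%, so 13.51% is lost.

13.5%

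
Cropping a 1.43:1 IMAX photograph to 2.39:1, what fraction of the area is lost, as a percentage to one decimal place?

40.2%

Going from 1.43:1 IMAX to 2.39:1 means cutting height while keeping width.
Fraction kept = (1.430)/(2.390) ≈ 59.83%, so 40.17% is lost.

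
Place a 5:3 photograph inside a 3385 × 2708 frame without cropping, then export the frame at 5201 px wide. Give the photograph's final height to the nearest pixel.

3121 px

Fitted into 3385×2708, the photograph spans the width; its height is 3385 × 3/5 ≈ 2031.00 px.
The frame scales by 5201/3385 = 1.5365; 2031.00 × 1.5365 ≈ 3120.60 px.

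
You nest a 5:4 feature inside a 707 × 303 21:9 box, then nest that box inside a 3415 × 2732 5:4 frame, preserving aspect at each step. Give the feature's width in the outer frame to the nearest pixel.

First fit — 5:4 into 707×303 spans the height: 378.75 × 303.00.
The 21:9 canvas is width-limited in 3415×2732, giving 3415.00 × 1463.57; scale factor 4.8303.
So the feature's width is 378.75 × 4.8303 ≈ 1829.46.

1829 px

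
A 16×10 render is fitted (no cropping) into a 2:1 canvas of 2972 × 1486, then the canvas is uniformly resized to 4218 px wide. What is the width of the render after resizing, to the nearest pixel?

Fitted into 2972×1486, the render spans the height; its width is 1486 × 16/10 ≈ 2377.60 px.
Scaling 2972 → 4218 is ×1.4192, so the width becomes 2377.60 × 1.4192 ≈ 3374.40 px.

3374 px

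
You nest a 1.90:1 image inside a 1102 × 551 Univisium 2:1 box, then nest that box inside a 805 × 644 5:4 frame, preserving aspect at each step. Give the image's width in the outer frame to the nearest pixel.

Inside the 1102×551 canvas the image is height-limited at 1046.90 × 551.00.
Second fit — the Univisium 2:1 canvas into 805×644 spans the width: 805.00 × 402.50 (×0.7305 from 1102×551).
So the image's width is 1046.90 × 0.7305 ≈ 764.75.

765 px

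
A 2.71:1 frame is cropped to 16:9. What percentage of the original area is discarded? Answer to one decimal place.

34.4%

Going from 2.71:1 to 16:9 means cutting width while keeping height.
Area ratio = (1.778)/(2.710) = 65.60%; the remaining 34.40% is cropped out.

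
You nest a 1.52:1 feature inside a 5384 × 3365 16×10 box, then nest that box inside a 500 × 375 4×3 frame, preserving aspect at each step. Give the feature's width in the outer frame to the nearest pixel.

First fit — 1.52:1 into 5384×3365 spans the height: 5114.80 × 3365.00.
16×10 in 500×375: fills the width, so the intermediate becomes 500.00 × 312.50 — a scale of ×0.0929.
The feature scales with it: width 5114.80 × 0.0929 ≈ 475.00.

475 px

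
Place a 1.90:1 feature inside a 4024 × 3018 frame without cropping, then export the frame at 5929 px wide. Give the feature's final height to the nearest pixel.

At 4024×3018 the feature is width-limited, so height = 4024 / 1.900 ≈ 2117.89 px.
The frame scales by 5929/4024 = 1.4734; 2117.89 × 1.4734 ≈ 3120.53 px.

3121 px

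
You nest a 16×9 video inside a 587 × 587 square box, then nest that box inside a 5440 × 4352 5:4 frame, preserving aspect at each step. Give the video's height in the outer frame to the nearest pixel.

2448 px

First fit — 16×9 into 587×587 spans the width: 587.00 × 330.19.
Second fit — the square canvas into 5440×4352 spans the height: 4352.00 × 4352.00 (×7.4140 from 587×587).
Applying the same ×7.4140: 330.19 → 2448.00.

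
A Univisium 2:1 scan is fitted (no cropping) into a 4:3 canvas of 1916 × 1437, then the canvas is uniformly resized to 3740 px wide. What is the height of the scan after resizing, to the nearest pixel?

1870 px

Fitted into 1916×1437, the scan spans the width; its height is 1916 × 1/2 ≈ 958.00 px.
The frame scales by 3740/1916 = 1.9520; 958.00 × 1.9520 ≈ 1870.00 px.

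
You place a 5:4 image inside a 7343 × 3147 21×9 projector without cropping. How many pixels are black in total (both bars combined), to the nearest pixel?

10728910 pixels

5:4 (1.250) < 21×9 (2.333), so the image fills the height.
The image is 3147 × 5/4 ≈ 3933.7500 px wide.
Leftover width: 7343 − 3933.7500 = 3409.2500 px.
Bar area = 3409.2500 × 3147 ≈ 10728910 px.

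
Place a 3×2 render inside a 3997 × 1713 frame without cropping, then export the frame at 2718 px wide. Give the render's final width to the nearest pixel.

Fitted into 3997×1713, the render spans the height; its width is 1713 × 3/2 ≈ 2569.50 px.
Resizing to 2718 px wide multiplies everything by 0.6800: 2569.50 → 1747.29 px.

1747 px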